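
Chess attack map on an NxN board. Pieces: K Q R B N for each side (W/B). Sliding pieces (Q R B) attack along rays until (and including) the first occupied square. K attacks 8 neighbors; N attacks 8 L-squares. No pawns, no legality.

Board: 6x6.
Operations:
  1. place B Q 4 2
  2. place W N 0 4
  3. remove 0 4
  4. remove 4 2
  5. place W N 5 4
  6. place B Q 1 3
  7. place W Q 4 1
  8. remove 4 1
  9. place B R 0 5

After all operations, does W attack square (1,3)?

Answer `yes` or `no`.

Answer: no

Derivation:
Op 1: place BQ@(4,2)
Op 2: place WN@(0,4)
Op 3: remove (0,4)
Op 4: remove (4,2)
Op 5: place WN@(5,4)
Op 6: place BQ@(1,3)
Op 7: place WQ@(4,1)
Op 8: remove (4,1)
Op 9: place BR@(0,5)
Per-piece attacks for W:
  WN@(5,4): attacks (3,5) (4,2) (3,3)
W attacks (1,3): no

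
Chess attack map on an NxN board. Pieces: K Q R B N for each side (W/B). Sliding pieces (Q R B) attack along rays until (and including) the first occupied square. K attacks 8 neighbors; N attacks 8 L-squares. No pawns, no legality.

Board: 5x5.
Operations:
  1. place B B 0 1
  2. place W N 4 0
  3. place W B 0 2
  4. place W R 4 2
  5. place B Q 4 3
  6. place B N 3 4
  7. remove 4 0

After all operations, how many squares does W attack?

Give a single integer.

Op 1: place BB@(0,1)
Op 2: place WN@(4,0)
Op 3: place WB@(0,2)
Op 4: place WR@(4,2)
Op 5: place BQ@(4,3)
Op 6: place BN@(3,4)
Op 7: remove (4,0)
Per-piece attacks for W:
  WB@(0,2): attacks (1,3) (2,4) (1,1) (2,0)
  WR@(4,2): attacks (4,3) (4,1) (4,0) (3,2) (2,2) (1,2) (0,2) [ray(0,1) blocked at (4,3); ray(-1,0) blocked at (0,2)]
Union (11 distinct): (0,2) (1,1) (1,2) (1,3) (2,0) (2,2) (2,4) (3,2) (4,0) (4,1) (4,3)

Answer: 11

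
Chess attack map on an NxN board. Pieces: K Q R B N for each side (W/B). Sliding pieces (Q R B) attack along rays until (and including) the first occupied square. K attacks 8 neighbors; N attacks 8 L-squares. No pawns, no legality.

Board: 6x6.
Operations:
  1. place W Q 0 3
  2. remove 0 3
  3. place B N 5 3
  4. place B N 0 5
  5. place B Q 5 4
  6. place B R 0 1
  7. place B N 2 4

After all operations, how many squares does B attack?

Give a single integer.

Answer: 21

Derivation:
Op 1: place WQ@(0,3)
Op 2: remove (0,3)
Op 3: place BN@(5,3)
Op 4: place BN@(0,5)
Op 5: place BQ@(5,4)
Op 6: place BR@(0,1)
Op 7: place BN@(2,4)
Per-piece attacks for B:
  BR@(0,1): attacks (0,2) (0,3) (0,4) (0,5) (0,0) (1,1) (2,1) (3,1) (4,1) (5,1) [ray(0,1) blocked at (0,5)]
  BN@(0,5): attacks (1,3) (2,4)
  BN@(2,4): attacks (4,5) (0,5) (3,2) (4,3) (1,2) (0,3)
  BN@(5,3): attacks (4,5) (3,4) (4,1) (3,2)
  BQ@(5,4): attacks (5,5) (5,3) (4,4) (3,4) (2,4) (4,5) (4,3) (3,2) (2,1) (1,0) [ray(0,-1) blocked at (5,3); ray(-1,0) blocked at (2,4)]
Union (21 distinct): (0,0) (0,2) (0,3) (0,4) (0,5) (1,0) (1,1) (1,2) (1,3) (2,1) (2,4) (3,1) (3,2) (3,4) (4,1) (4,3) (4,4) (4,5) (5,1) (5,3) (5,5)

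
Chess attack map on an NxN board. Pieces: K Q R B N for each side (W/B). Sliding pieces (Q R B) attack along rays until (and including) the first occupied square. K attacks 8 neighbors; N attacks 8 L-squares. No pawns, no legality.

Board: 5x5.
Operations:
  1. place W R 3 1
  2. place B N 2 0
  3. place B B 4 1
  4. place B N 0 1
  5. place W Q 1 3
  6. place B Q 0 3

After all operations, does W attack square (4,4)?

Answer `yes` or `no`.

Op 1: place WR@(3,1)
Op 2: place BN@(2,0)
Op 3: place BB@(4,1)
Op 4: place BN@(0,1)
Op 5: place WQ@(1,3)
Op 6: place BQ@(0,3)
Per-piece attacks for W:
  WQ@(1,3): attacks (1,4) (1,2) (1,1) (1,0) (2,3) (3,3) (4,3) (0,3) (2,4) (2,2) (3,1) (0,4) (0,2) [ray(-1,0) blocked at (0,3); ray(1,-1) blocked at (3,1)]
  WR@(3,1): attacks (3,2) (3,3) (3,4) (3,0) (4,1) (2,1) (1,1) (0,1) [ray(1,0) blocked at (4,1); ray(-1,0) blocked at (0,1)]
W attacks (4,4): no

Answer: no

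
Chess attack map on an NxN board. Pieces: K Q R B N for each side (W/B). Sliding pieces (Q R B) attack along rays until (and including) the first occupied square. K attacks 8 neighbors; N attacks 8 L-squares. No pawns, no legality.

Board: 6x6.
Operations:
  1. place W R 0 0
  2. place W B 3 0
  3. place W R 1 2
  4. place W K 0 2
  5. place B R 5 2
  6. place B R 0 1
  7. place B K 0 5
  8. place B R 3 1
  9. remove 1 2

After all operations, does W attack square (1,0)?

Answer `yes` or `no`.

Answer: yes

Derivation:
Op 1: place WR@(0,0)
Op 2: place WB@(3,0)
Op 3: place WR@(1,2)
Op 4: place WK@(0,2)
Op 5: place BR@(5,2)
Op 6: place BR@(0,1)
Op 7: place BK@(0,5)
Op 8: place BR@(3,1)
Op 9: remove (1,2)
Per-piece attacks for W:
  WR@(0,0): attacks (0,1) (1,0) (2,0) (3,0) [ray(0,1) blocked at (0,1); ray(1,0) blocked at (3,0)]
  WK@(0,2): attacks (0,3) (0,1) (1,2) (1,3) (1,1)
  WB@(3,0): attacks (4,1) (5,2) (2,1) (1,2) (0,3) [ray(1,1) blocked at (5,2)]
W attacks (1,0): yes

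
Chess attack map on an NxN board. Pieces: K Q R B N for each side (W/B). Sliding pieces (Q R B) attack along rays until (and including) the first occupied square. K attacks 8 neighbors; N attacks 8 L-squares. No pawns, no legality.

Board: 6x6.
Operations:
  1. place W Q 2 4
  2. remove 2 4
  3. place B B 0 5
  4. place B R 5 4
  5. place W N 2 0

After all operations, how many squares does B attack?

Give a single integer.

Op 1: place WQ@(2,4)
Op 2: remove (2,4)
Op 3: place BB@(0,5)
Op 4: place BR@(5,4)
Op 5: place WN@(2,0)
Per-piece attacks for B:
  BB@(0,5): attacks (1,4) (2,3) (3,2) (4,1) (5,0)
  BR@(5,4): attacks (5,5) (5,3) (5,2) (5,1) (5,0) (4,4) (3,4) (2,4) (1,4) (0,4)
Union (13 distinct): (0,4) (1,4) (2,3) (2,4) (3,2) (3,4) (4,1) (4,4) (5,0) (5,1) (5,2) (5,3) (5,5)

Answer: 13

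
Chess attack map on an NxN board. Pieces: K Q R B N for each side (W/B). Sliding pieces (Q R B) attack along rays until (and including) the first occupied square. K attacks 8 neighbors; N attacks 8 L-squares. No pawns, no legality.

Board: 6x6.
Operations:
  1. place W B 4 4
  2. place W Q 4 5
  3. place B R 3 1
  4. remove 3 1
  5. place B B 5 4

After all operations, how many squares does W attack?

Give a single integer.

Op 1: place WB@(4,4)
Op 2: place WQ@(4,5)
Op 3: place BR@(3,1)
Op 4: remove (3,1)
Op 5: place BB@(5,4)
Per-piece attacks for W:
  WB@(4,4): attacks (5,5) (5,3) (3,5) (3,3) (2,2) (1,1) (0,0)
  WQ@(4,5): attacks (4,4) (5,5) (3,5) (2,5) (1,5) (0,5) (5,4) (3,4) (2,3) (1,2) (0,1) [ray(0,-1) blocked at (4,4); ray(1,-1) blocked at (5,4)]
Union (16 distinct): (0,0) (0,1) (0,5) (1,1) (1,2) (1,5) (2,2) (2,3) (2,5) (3,3) (3,4) (3,5) (4,4) (5,3) (5,4) (5,5)

Answer: 16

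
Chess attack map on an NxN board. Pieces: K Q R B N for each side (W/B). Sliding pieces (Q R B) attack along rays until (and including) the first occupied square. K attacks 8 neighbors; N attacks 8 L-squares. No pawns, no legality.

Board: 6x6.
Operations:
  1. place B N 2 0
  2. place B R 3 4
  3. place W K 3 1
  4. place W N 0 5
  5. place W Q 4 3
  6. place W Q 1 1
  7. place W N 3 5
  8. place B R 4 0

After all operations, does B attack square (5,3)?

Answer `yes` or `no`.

Op 1: place BN@(2,0)
Op 2: place BR@(3,4)
Op 3: place WK@(3,1)
Op 4: place WN@(0,5)
Op 5: place WQ@(4,3)
Op 6: place WQ@(1,1)
Op 7: place WN@(3,5)
Op 8: place BR@(4,0)
Per-piece attacks for B:
  BN@(2,0): attacks (3,2) (4,1) (1,2) (0,1)
  BR@(3,4): attacks (3,5) (3,3) (3,2) (3,1) (4,4) (5,4) (2,4) (1,4) (0,4) [ray(0,1) blocked at (3,5); ray(0,-1) blocked at (3,1)]
  BR@(4,0): attacks (4,1) (4,2) (4,3) (5,0) (3,0) (2,0) [ray(0,1) blocked at (4,3); ray(-1,0) blocked at (2,0)]
B attacks (5,3): no

Answer: no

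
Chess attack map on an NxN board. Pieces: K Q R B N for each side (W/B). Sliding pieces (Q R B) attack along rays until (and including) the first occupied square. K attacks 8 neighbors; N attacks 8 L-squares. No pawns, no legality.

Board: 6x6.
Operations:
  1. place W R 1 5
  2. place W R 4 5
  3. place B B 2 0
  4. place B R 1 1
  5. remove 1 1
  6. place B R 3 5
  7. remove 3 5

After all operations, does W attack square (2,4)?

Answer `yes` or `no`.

Op 1: place WR@(1,5)
Op 2: place WR@(4,5)
Op 3: place BB@(2,0)
Op 4: place BR@(1,1)
Op 5: remove (1,1)
Op 6: place BR@(3,5)
Op 7: remove (3,5)
Per-piece attacks for W:
  WR@(1,5): attacks (1,4) (1,3) (1,2) (1,1) (1,0) (2,5) (3,5) (4,5) (0,5) [ray(1,0) blocked at (4,5)]
  WR@(4,5): attacks (4,4) (4,3) (4,2) (4,1) (4,0) (5,5) (3,5) (2,5) (1,5) [ray(-1,0) blocked at (1,5)]
W attacks (2,4): no

Answer: no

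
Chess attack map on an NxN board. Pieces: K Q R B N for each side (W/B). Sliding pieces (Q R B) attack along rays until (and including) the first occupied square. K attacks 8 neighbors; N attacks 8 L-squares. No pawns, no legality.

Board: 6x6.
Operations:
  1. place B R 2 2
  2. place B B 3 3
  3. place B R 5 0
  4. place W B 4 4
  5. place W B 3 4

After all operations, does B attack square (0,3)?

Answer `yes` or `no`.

Answer: no

Derivation:
Op 1: place BR@(2,2)
Op 2: place BB@(3,3)
Op 3: place BR@(5,0)
Op 4: place WB@(4,4)
Op 5: place WB@(3,4)
Per-piece attacks for B:
  BR@(2,2): attacks (2,3) (2,4) (2,5) (2,1) (2,0) (3,2) (4,2) (5,2) (1,2) (0,2)
  BB@(3,3): attacks (4,4) (4,2) (5,1) (2,4) (1,5) (2,2) [ray(1,1) blocked at (4,4); ray(-1,-1) blocked at (2,2)]
  BR@(5,0): attacks (5,1) (5,2) (5,3) (5,4) (5,5) (4,0) (3,0) (2,0) (1,0) (0,0)
B attacks (0,3): no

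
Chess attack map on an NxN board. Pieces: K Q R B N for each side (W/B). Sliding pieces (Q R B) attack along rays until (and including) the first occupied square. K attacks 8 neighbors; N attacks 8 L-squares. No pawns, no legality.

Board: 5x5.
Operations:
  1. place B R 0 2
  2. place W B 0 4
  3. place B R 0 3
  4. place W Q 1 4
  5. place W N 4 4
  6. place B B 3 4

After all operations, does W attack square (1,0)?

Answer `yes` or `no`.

Answer: yes

Derivation:
Op 1: place BR@(0,2)
Op 2: place WB@(0,4)
Op 3: place BR@(0,3)
Op 4: place WQ@(1,4)
Op 5: place WN@(4,4)
Op 6: place BB@(3,4)
Per-piece attacks for W:
  WB@(0,4): attacks (1,3) (2,2) (3,1) (4,0)
  WQ@(1,4): attacks (1,3) (1,2) (1,1) (1,0) (2,4) (3,4) (0,4) (2,3) (3,2) (4,1) (0,3) [ray(1,0) blocked at (3,4); ray(-1,0) blocked at (0,4); ray(-1,-1) blocked at (0,3)]
  WN@(4,4): attacks (3,2) (2,3)
W attacks (1,0): yes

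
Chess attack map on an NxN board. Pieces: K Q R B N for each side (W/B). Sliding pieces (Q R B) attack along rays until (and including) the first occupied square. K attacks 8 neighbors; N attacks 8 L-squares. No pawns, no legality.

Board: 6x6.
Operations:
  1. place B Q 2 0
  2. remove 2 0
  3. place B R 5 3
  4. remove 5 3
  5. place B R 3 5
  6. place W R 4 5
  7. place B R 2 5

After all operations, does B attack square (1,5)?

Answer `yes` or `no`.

Op 1: place BQ@(2,0)
Op 2: remove (2,0)
Op 3: place BR@(5,3)
Op 4: remove (5,3)
Op 5: place BR@(3,5)
Op 6: place WR@(4,5)
Op 7: place BR@(2,5)
Per-piece attacks for B:
  BR@(2,5): attacks (2,4) (2,3) (2,2) (2,1) (2,0) (3,5) (1,5) (0,5) [ray(1,0) blocked at (3,5)]
  BR@(3,5): attacks (3,4) (3,3) (3,2) (3,1) (3,0) (4,5) (2,5) [ray(1,0) blocked at (4,5); ray(-1,0) blocked at (2,5)]
B attacks (1,5): yes

Answer: yes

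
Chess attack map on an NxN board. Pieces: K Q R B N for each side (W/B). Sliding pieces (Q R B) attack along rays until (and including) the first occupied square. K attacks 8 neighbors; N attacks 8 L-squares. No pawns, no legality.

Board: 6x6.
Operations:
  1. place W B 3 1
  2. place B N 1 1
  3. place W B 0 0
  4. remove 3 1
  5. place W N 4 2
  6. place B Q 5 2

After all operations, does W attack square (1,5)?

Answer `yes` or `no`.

Op 1: place WB@(3,1)
Op 2: place BN@(1,1)
Op 3: place WB@(0,0)
Op 4: remove (3,1)
Op 5: place WN@(4,2)
Op 6: place BQ@(5,2)
Per-piece attacks for W:
  WB@(0,0): attacks (1,1) [ray(1,1) blocked at (1,1)]
  WN@(4,2): attacks (5,4) (3,4) (2,3) (5,0) (3,0) (2,1)
W attacks (1,5): no

Answer: no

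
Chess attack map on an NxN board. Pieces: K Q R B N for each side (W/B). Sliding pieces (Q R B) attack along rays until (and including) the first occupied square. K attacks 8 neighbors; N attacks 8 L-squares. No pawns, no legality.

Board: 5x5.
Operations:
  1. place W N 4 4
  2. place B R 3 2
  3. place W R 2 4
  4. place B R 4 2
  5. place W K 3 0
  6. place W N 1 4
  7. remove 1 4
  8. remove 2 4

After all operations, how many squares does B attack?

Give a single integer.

Answer: 13

Derivation:
Op 1: place WN@(4,4)
Op 2: place BR@(3,2)
Op 3: place WR@(2,4)
Op 4: place BR@(4,2)
Op 5: place WK@(3,0)
Op 6: place WN@(1,4)
Op 7: remove (1,4)
Op 8: remove (2,4)
Per-piece attacks for B:
  BR@(3,2): attacks (3,3) (3,4) (3,1) (3,0) (4,2) (2,2) (1,2) (0,2) [ray(0,-1) blocked at (3,0); ray(1,0) blocked at (4,2)]
  BR@(4,2): attacks (4,3) (4,4) (4,1) (4,0) (3,2) [ray(0,1) blocked at (4,4); ray(-1,0) blocked at (3,2)]
Union (13 distinct): (0,2) (1,2) (2,2) (3,0) (3,1) (3,2) (3,3) (3,4) (4,0) (4,1) (4,2) (4,3) (4,4)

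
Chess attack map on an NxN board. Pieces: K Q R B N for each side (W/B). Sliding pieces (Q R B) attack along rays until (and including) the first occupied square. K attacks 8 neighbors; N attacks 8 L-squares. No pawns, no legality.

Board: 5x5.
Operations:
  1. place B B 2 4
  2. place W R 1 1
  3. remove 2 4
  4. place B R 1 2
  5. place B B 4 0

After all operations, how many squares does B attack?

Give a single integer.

Op 1: place BB@(2,4)
Op 2: place WR@(1,1)
Op 3: remove (2,4)
Op 4: place BR@(1,2)
Op 5: place BB@(4,0)
Per-piece attacks for B:
  BR@(1,2): attacks (1,3) (1,4) (1,1) (2,2) (3,2) (4,2) (0,2) [ray(0,-1) blocked at (1,1)]
  BB@(4,0): attacks (3,1) (2,2) (1,3) (0,4)
Union (9 distinct): (0,2) (0,4) (1,1) (1,3) (1,4) (2,2) (3,1) (3,2) (4,2)

Answer: 9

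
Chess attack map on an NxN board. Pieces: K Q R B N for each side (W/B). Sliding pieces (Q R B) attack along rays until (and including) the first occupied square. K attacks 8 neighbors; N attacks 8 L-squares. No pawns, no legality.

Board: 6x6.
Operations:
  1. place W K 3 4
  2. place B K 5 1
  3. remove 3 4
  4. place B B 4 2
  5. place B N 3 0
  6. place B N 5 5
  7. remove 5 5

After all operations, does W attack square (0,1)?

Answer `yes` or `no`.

Answer: no

Derivation:
Op 1: place WK@(3,4)
Op 2: place BK@(5,1)
Op 3: remove (3,4)
Op 4: place BB@(4,2)
Op 5: place BN@(3,0)
Op 6: place BN@(5,5)
Op 7: remove (5,5)
Per-piece attacks for W:
W attacks (0,1): no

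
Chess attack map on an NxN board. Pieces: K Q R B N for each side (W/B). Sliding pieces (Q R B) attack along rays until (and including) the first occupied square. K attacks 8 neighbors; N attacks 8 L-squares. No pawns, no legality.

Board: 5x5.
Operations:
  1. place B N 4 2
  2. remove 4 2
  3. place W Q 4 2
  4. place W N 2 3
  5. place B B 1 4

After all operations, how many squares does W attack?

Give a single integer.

Answer: 15

Derivation:
Op 1: place BN@(4,2)
Op 2: remove (4,2)
Op 3: place WQ@(4,2)
Op 4: place WN@(2,3)
Op 5: place BB@(1,4)
Per-piece attacks for W:
  WN@(2,3): attacks (4,4) (0,4) (3,1) (4,2) (1,1) (0,2)
  WQ@(4,2): attacks (4,3) (4,4) (4,1) (4,0) (3,2) (2,2) (1,2) (0,2) (3,3) (2,4) (3,1) (2,0)
Union (15 distinct): (0,2) (0,4) (1,1) (1,2) (2,0) (2,2) (2,4) (3,1) (3,2) (3,3) (4,0) (4,1) (4,2) (4,3) (4,4)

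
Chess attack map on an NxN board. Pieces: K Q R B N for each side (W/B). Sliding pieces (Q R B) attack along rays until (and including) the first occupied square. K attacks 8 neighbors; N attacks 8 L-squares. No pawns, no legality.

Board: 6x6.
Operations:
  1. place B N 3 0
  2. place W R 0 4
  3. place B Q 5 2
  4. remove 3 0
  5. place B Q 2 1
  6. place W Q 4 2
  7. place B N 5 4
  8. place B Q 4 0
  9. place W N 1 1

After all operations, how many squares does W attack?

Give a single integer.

Op 1: place BN@(3,0)
Op 2: place WR@(0,4)
Op 3: place BQ@(5,2)
Op 4: remove (3,0)
Op 5: place BQ@(2,1)
Op 6: place WQ@(4,2)
Op 7: place BN@(5,4)
Op 8: place BQ@(4,0)
Op 9: place WN@(1,1)
Per-piece attacks for W:
  WR@(0,4): attacks (0,5) (0,3) (0,2) (0,1) (0,0) (1,4) (2,4) (3,4) (4,4) (5,4) [ray(1,0) blocked at (5,4)]
  WN@(1,1): attacks (2,3) (3,2) (0,3) (3,0)
  WQ@(4,2): attacks (4,3) (4,4) (4,5) (4,1) (4,0) (5,2) (3,2) (2,2) (1,2) (0,2) (5,3) (5,1) (3,3) (2,4) (1,5) (3,1) (2,0) [ray(0,-1) blocked at (4,0); ray(1,0) blocked at (5,2)]
Union (26 distinct): (0,0) (0,1) (0,2) (0,3) (0,5) (1,2) (1,4) (1,5) (2,0) (2,2) (2,3) (2,4) (3,0) (3,1) (3,2) (3,3) (3,4) (4,0) (4,1) (4,3) (4,4) (4,5) (5,1) (5,2) (5,3) (5,4)

Answer: 26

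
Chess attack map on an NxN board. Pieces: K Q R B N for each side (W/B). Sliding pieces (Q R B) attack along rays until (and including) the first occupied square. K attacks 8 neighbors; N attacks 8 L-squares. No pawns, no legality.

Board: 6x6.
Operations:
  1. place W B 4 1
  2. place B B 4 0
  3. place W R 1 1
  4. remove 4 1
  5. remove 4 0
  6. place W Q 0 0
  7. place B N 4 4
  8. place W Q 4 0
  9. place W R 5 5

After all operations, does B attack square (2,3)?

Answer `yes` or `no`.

Op 1: place WB@(4,1)
Op 2: place BB@(4,0)
Op 3: place WR@(1,1)
Op 4: remove (4,1)
Op 5: remove (4,0)
Op 6: place WQ@(0,0)
Op 7: place BN@(4,4)
Op 8: place WQ@(4,0)
Op 9: place WR@(5,5)
Per-piece attacks for B:
  BN@(4,4): attacks (2,5) (5,2) (3,2) (2,3)
B attacks (2,3): yes

Answer: yes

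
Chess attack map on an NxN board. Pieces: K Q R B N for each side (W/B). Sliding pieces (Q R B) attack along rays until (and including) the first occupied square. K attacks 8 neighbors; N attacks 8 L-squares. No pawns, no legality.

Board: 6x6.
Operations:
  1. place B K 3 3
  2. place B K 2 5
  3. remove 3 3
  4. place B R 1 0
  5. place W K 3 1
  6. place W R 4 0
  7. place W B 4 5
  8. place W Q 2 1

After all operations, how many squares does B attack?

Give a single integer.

Answer: 12

Derivation:
Op 1: place BK@(3,3)
Op 2: place BK@(2,5)
Op 3: remove (3,3)
Op 4: place BR@(1,0)
Op 5: place WK@(3,1)
Op 6: place WR@(4,0)
Op 7: place WB@(4,5)
Op 8: place WQ@(2,1)
Per-piece attacks for B:
  BR@(1,0): attacks (1,1) (1,2) (1,3) (1,4) (1,5) (2,0) (3,0) (4,0) (0,0) [ray(1,0) blocked at (4,0)]
  BK@(2,5): attacks (2,4) (3,5) (1,5) (3,4) (1,4)
Union (12 distinct): (0,0) (1,1) (1,2) (1,3) (1,4) (1,5) (2,0) (2,4) (3,0) (3,4) (3,5) (4,0)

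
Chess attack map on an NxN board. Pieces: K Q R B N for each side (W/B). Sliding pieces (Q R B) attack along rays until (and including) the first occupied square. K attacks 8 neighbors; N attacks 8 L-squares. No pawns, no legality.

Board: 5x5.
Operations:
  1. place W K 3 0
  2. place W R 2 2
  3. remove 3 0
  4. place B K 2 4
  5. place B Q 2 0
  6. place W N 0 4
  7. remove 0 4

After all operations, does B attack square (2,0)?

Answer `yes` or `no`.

Op 1: place WK@(3,0)
Op 2: place WR@(2,2)
Op 3: remove (3,0)
Op 4: place BK@(2,4)
Op 5: place BQ@(2,0)
Op 6: place WN@(0,4)
Op 7: remove (0,4)
Per-piece attacks for B:
  BQ@(2,0): attacks (2,1) (2,2) (3,0) (4,0) (1,0) (0,0) (3,1) (4,2) (1,1) (0,2) [ray(0,1) blocked at (2,2)]
  BK@(2,4): attacks (2,3) (3,4) (1,4) (3,3) (1,3)
B attacks (2,0): no

Answer: no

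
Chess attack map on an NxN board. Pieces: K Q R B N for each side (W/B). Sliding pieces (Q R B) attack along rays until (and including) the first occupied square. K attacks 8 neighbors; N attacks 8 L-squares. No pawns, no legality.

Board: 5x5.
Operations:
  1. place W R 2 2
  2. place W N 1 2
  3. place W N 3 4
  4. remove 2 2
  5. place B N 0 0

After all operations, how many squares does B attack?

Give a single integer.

Answer: 2

Derivation:
Op 1: place WR@(2,2)
Op 2: place WN@(1,2)
Op 3: place WN@(3,4)
Op 4: remove (2,2)
Op 5: place BN@(0,0)
Per-piece attacks for B:
  BN@(0,0): attacks (1,2) (2,1)
Union (2 distinct): (1,2) (2,1)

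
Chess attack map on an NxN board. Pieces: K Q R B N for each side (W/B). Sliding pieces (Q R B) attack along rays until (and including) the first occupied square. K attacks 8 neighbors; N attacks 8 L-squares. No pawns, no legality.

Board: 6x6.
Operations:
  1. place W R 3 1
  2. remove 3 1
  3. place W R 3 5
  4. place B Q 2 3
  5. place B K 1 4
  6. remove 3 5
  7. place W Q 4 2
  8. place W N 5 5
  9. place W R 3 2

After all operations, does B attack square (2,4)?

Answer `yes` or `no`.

Answer: yes

Derivation:
Op 1: place WR@(3,1)
Op 2: remove (3,1)
Op 3: place WR@(3,5)
Op 4: place BQ@(2,3)
Op 5: place BK@(1,4)
Op 6: remove (3,5)
Op 7: place WQ@(4,2)
Op 8: place WN@(5,5)
Op 9: place WR@(3,2)
Per-piece attacks for B:
  BK@(1,4): attacks (1,5) (1,3) (2,4) (0,4) (2,5) (2,3) (0,5) (0,3)
  BQ@(2,3): attacks (2,4) (2,5) (2,2) (2,1) (2,0) (3,3) (4,3) (5,3) (1,3) (0,3) (3,4) (4,5) (3,2) (1,4) (1,2) (0,1) [ray(1,-1) blocked at (3,2); ray(-1,1) blocked at (1,4)]
B attacks (2,4): yes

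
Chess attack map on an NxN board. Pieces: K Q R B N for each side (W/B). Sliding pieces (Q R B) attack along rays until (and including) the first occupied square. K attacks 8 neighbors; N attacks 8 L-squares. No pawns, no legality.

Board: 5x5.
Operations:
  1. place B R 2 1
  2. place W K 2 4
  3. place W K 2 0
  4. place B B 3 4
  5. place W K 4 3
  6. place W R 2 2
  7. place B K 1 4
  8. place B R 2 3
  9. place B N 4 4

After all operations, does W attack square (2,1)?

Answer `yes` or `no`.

Answer: yes

Derivation:
Op 1: place BR@(2,1)
Op 2: place WK@(2,4)
Op 3: place WK@(2,0)
Op 4: place BB@(3,4)
Op 5: place WK@(4,3)
Op 6: place WR@(2,2)
Op 7: place BK@(1,4)
Op 8: place BR@(2,3)
Op 9: place BN@(4,4)
Per-piece attacks for W:
  WK@(2,0): attacks (2,1) (3,0) (1,0) (3,1) (1,1)
  WR@(2,2): attacks (2,3) (2,1) (3,2) (4,2) (1,2) (0,2) [ray(0,1) blocked at (2,3); ray(0,-1) blocked at (2,1)]
  WK@(2,4): attacks (2,3) (3,4) (1,4) (3,3) (1,3)
  WK@(4,3): attacks (4,4) (4,2) (3,3) (3,4) (3,2)
W attacks (2,1): yes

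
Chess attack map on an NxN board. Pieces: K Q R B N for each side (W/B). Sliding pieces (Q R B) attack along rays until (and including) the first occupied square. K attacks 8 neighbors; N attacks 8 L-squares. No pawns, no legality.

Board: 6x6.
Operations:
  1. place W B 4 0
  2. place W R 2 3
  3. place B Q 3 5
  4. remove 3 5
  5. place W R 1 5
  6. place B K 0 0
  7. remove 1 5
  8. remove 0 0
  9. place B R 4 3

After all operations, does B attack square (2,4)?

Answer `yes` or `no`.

Op 1: place WB@(4,0)
Op 2: place WR@(2,3)
Op 3: place BQ@(3,5)
Op 4: remove (3,5)
Op 5: place WR@(1,5)
Op 6: place BK@(0,0)
Op 7: remove (1,5)
Op 8: remove (0,0)
Op 9: place BR@(4,3)
Per-piece attacks for B:
  BR@(4,3): attacks (4,4) (4,5) (4,2) (4,1) (4,0) (5,3) (3,3) (2,3) [ray(0,-1) blocked at (4,0); ray(-1,0) blocked at (2,3)]
B attacks (2,4): no

Answer: no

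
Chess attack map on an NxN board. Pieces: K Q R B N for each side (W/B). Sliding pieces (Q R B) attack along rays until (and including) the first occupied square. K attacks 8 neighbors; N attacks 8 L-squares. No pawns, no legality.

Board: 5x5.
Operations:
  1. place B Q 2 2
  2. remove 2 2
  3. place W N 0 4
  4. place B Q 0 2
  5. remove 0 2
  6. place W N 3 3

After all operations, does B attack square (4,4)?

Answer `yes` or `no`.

Answer: no

Derivation:
Op 1: place BQ@(2,2)
Op 2: remove (2,2)
Op 3: place WN@(0,4)
Op 4: place BQ@(0,2)
Op 5: remove (0,2)
Op 6: place WN@(3,3)
Per-piece attacks for B:
B attacks (4,4): no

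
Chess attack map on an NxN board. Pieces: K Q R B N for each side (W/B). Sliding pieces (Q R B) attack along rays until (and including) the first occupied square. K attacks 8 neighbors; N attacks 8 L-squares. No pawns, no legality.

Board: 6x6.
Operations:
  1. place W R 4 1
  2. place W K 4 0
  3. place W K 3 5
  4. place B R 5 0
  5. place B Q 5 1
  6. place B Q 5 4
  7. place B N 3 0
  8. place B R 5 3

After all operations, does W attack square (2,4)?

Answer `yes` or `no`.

Op 1: place WR@(4,1)
Op 2: place WK@(4,0)
Op 3: place WK@(3,5)
Op 4: place BR@(5,0)
Op 5: place BQ@(5,1)
Op 6: place BQ@(5,4)
Op 7: place BN@(3,0)
Op 8: place BR@(5,3)
Per-piece attacks for W:
  WK@(3,5): attacks (3,4) (4,5) (2,5) (4,4) (2,4)
  WK@(4,0): attacks (4,1) (5,0) (3,0) (5,1) (3,1)
  WR@(4,1): attacks (4,2) (4,3) (4,4) (4,5) (4,0) (5,1) (3,1) (2,1) (1,1) (0,1) [ray(0,-1) blocked at (4,0); ray(1,0) blocked at (5,1)]
W attacks (2,4): yes

Answer: yes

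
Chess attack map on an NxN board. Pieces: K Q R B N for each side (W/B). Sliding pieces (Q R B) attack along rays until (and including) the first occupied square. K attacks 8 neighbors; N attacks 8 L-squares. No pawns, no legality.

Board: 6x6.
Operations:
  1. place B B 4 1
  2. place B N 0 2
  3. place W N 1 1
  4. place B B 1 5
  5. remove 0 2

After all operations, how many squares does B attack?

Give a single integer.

Op 1: place BB@(4,1)
Op 2: place BN@(0,2)
Op 3: place WN@(1,1)
Op 4: place BB@(1,5)
Op 5: remove (0,2)
Per-piece attacks for B:
  BB@(1,5): attacks (2,4) (3,3) (4,2) (5,1) (0,4)
  BB@(4,1): attacks (5,2) (5,0) (3,2) (2,3) (1,4) (0,5) (3,0)
Union (12 distinct): (0,4) (0,5) (1,4) (2,3) (2,4) (3,0) (3,2) (3,3) (4,2) (5,0) (5,1) (5,2)

Answer: 12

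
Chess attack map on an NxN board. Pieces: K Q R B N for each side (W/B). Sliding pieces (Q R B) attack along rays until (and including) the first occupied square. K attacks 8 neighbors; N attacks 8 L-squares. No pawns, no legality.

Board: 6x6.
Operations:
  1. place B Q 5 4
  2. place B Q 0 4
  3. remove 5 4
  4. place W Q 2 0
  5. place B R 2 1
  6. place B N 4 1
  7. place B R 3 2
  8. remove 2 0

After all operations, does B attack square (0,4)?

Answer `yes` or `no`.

Answer: no

Derivation:
Op 1: place BQ@(5,4)
Op 2: place BQ@(0,4)
Op 3: remove (5,4)
Op 4: place WQ@(2,0)
Op 5: place BR@(2,1)
Op 6: place BN@(4,1)
Op 7: place BR@(3,2)
Op 8: remove (2,0)
Per-piece attacks for B:
  BQ@(0,4): attacks (0,5) (0,3) (0,2) (0,1) (0,0) (1,4) (2,4) (3,4) (4,4) (5,4) (1,5) (1,3) (2,2) (3,1) (4,0)
  BR@(2,1): attacks (2,2) (2,3) (2,4) (2,5) (2,0) (3,1) (4,1) (1,1) (0,1) [ray(1,0) blocked at (4,1)]
  BR@(3,2): attacks (3,3) (3,4) (3,5) (3,1) (3,0) (4,2) (5,2) (2,2) (1,2) (0,2)
  BN@(4,1): attacks (5,3) (3,3) (2,2) (2,0)
B attacks (0,4): no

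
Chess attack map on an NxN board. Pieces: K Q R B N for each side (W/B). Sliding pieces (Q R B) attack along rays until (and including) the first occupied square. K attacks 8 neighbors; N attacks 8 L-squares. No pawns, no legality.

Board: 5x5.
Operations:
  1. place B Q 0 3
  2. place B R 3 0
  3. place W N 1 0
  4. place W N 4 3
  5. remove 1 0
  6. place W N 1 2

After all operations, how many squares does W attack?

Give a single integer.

Op 1: place BQ@(0,3)
Op 2: place BR@(3,0)
Op 3: place WN@(1,0)
Op 4: place WN@(4,3)
Op 5: remove (1,0)
Op 6: place WN@(1,2)
Per-piece attacks for W:
  WN@(1,2): attacks (2,4) (3,3) (0,4) (2,0) (3,1) (0,0)
  WN@(4,3): attacks (2,4) (3,1) (2,2)
Union (7 distinct): (0,0) (0,4) (2,0) (2,2) (2,4) (3,1) (3,3)

Answer: 7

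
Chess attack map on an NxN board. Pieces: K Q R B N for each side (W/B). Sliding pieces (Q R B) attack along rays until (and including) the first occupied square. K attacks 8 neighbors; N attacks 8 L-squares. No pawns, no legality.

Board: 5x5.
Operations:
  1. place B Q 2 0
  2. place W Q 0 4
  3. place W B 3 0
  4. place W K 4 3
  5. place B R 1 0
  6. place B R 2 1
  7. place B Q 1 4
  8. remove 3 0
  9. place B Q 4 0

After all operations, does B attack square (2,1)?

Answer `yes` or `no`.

Op 1: place BQ@(2,0)
Op 2: place WQ@(0,4)
Op 3: place WB@(3,0)
Op 4: place WK@(4,3)
Op 5: place BR@(1,0)
Op 6: place BR@(2,1)
Op 7: place BQ@(1,4)
Op 8: remove (3,0)
Op 9: place BQ@(4,0)
Per-piece attacks for B:
  BR@(1,0): attacks (1,1) (1,2) (1,3) (1,4) (2,0) (0,0) [ray(0,1) blocked at (1,4); ray(1,0) blocked at (2,0)]
  BQ@(1,4): attacks (1,3) (1,2) (1,1) (1,0) (2,4) (3,4) (4,4) (0,4) (2,3) (3,2) (4,1) (0,3) [ray(0,-1) blocked at (1,0); ray(-1,0) blocked at (0,4)]
  BQ@(2,0): attacks (2,1) (3,0) (4,0) (1,0) (3,1) (4,2) (1,1) (0,2) [ray(0,1) blocked at (2,1); ray(1,0) blocked at (4,0); ray(-1,0) blocked at (1,0)]
  BR@(2,1): attacks (2,2) (2,3) (2,4) (2,0) (3,1) (4,1) (1,1) (0,1) [ray(0,-1) blocked at (2,0)]
  BQ@(4,0): attacks (4,1) (4,2) (4,3) (3,0) (2,0) (3,1) (2,2) (1,3) (0,4) [ray(0,1) blocked at (4,3); ray(-1,0) blocked at (2,0); ray(-1,1) blocked at (0,4)]
B attacks (2,1): yes

Answer: yes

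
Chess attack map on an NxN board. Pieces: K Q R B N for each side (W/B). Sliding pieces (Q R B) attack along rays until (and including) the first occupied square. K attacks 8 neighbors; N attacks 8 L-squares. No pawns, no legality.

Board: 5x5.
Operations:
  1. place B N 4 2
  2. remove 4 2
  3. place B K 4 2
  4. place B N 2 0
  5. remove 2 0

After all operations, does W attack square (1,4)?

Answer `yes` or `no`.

Answer: no

Derivation:
Op 1: place BN@(4,2)
Op 2: remove (4,2)
Op 3: place BK@(4,2)
Op 4: place BN@(2,0)
Op 5: remove (2,0)
Per-piece attacks for W:
W attacks (1,4): no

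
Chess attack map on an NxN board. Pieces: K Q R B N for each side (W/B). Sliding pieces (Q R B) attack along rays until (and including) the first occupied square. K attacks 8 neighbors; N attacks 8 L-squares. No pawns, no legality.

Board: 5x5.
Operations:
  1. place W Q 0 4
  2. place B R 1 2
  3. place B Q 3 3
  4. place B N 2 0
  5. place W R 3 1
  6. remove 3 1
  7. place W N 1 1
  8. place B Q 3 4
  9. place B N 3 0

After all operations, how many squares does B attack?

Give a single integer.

Answer: 20

Derivation:
Op 1: place WQ@(0,4)
Op 2: place BR@(1,2)
Op 3: place BQ@(3,3)
Op 4: place BN@(2,0)
Op 5: place WR@(3,1)
Op 6: remove (3,1)
Op 7: place WN@(1,1)
Op 8: place BQ@(3,4)
Op 9: place BN@(3,0)
Per-piece attacks for B:
  BR@(1,2): attacks (1,3) (1,4) (1,1) (2,2) (3,2) (4,2) (0,2) [ray(0,-1) blocked at (1,1)]
  BN@(2,0): attacks (3,2) (4,1) (1,2) (0,1)
  BN@(3,0): attacks (4,2) (2,2) (1,1)
  BQ@(3,3): attacks (3,4) (3,2) (3,1) (3,0) (4,3) (2,3) (1,3) (0,3) (4,4) (4,2) (2,4) (2,2) (1,1) [ray(0,1) blocked at (3,4); ray(0,-1) blocked at (3,0); ray(-1,-1) blocked at (1,1)]
  BQ@(3,4): attacks (3,3) (4,4) (2,4) (1,4) (0,4) (4,3) (2,3) (1,2) [ray(0,-1) blocked at (3,3); ray(-1,0) blocked at (0,4); ray(-1,-1) blocked at (1,2)]
Union (20 distinct): (0,1) (0,2) (0,3) (0,4) (1,1) (1,2) (1,3) (1,4) (2,2) (2,3) (2,4) (3,0) (3,1) (3,2) (3,3) (3,4) (4,1) (4,2) (4,3) (4,4)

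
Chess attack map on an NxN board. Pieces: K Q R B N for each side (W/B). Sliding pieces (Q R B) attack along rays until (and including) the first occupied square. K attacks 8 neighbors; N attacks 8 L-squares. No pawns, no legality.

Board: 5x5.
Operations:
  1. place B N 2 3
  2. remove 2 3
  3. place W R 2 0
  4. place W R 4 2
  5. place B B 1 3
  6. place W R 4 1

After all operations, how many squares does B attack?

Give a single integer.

Op 1: place BN@(2,3)
Op 2: remove (2,3)
Op 3: place WR@(2,0)
Op 4: place WR@(4,2)
Op 5: place BB@(1,3)
Op 6: place WR@(4,1)
Per-piece attacks for B:
  BB@(1,3): attacks (2,4) (2,2) (3,1) (4,0) (0,4) (0,2)
Union (6 distinct): (0,2) (0,4) (2,2) (2,4) (3,1) (4,0)

Answer: 6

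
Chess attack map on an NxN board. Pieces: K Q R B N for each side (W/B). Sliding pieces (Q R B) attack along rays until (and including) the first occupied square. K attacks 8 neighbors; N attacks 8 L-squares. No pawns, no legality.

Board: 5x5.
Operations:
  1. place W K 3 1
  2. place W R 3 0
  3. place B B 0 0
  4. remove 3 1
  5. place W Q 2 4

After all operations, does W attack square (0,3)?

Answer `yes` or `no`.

Answer: no

Derivation:
Op 1: place WK@(3,1)
Op 2: place WR@(3,0)
Op 3: place BB@(0,0)
Op 4: remove (3,1)
Op 5: place WQ@(2,4)
Per-piece attacks for W:
  WQ@(2,4): attacks (2,3) (2,2) (2,1) (2,0) (3,4) (4,4) (1,4) (0,4) (3,3) (4,2) (1,3) (0,2)
  WR@(3,0): attacks (3,1) (3,2) (3,3) (3,4) (4,0) (2,0) (1,0) (0,0) [ray(-1,0) blocked at (0,0)]
W attacks (0,3): no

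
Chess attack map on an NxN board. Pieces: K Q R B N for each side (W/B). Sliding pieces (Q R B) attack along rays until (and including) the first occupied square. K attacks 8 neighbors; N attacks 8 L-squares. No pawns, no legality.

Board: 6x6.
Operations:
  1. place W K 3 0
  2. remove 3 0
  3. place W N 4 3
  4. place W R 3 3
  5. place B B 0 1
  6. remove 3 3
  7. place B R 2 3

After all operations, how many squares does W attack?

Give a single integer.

Answer: 6

Derivation:
Op 1: place WK@(3,0)
Op 2: remove (3,0)
Op 3: place WN@(4,3)
Op 4: place WR@(3,3)
Op 5: place BB@(0,1)
Op 6: remove (3,3)
Op 7: place BR@(2,3)
Per-piece attacks for W:
  WN@(4,3): attacks (5,5) (3,5) (2,4) (5,1) (3,1) (2,2)
Union (6 distinct): (2,2) (2,4) (3,1) (3,5) (5,1) (5,5)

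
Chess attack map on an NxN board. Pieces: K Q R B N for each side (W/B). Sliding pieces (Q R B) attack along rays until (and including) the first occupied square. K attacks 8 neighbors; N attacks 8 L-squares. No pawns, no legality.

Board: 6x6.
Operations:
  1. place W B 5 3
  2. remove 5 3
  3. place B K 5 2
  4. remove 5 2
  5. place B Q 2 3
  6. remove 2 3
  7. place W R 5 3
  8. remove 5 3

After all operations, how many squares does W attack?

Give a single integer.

Answer: 0

Derivation:
Op 1: place WB@(5,3)
Op 2: remove (5,3)
Op 3: place BK@(5,2)
Op 4: remove (5,2)
Op 5: place BQ@(2,3)
Op 6: remove (2,3)
Op 7: place WR@(5,3)
Op 8: remove (5,3)
Per-piece attacks for W:
Union (0 distinct): (none)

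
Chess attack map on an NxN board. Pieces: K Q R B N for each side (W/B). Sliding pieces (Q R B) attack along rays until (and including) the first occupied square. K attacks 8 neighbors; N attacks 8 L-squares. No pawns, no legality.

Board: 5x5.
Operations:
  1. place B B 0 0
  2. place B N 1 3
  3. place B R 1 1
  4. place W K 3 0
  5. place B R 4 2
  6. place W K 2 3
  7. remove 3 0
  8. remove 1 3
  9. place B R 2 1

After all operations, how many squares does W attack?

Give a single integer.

Op 1: place BB@(0,0)
Op 2: place BN@(1,3)
Op 3: place BR@(1,1)
Op 4: place WK@(3,0)
Op 5: place BR@(4,2)
Op 6: place WK@(2,3)
Op 7: remove (3,0)
Op 8: remove (1,3)
Op 9: place BR@(2,1)
Per-piece attacks for W:
  WK@(2,3): attacks (2,4) (2,2) (3,3) (1,3) (3,4) (3,2) (1,4) (1,2)
Union (8 distinct): (1,2) (1,3) (1,4) (2,2) (2,4) (3,2) (3,3) (3,4)

Answer: 8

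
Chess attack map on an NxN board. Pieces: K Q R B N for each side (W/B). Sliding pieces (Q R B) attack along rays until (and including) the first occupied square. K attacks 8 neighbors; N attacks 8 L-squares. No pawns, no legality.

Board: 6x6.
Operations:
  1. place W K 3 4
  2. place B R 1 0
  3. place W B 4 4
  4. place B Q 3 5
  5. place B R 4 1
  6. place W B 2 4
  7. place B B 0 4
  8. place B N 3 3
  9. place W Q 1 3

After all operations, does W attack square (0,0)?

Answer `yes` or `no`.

Answer: no

Derivation:
Op 1: place WK@(3,4)
Op 2: place BR@(1,0)
Op 3: place WB@(4,4)
Op 4: place BQ@(3,5)
Op 5: place BR@(4,1)
Op 6: place WB@(2,4)
Op 7: place BB@(0,4)
Op 8: place BN@(3,3)
Op 9: place WQ@(1,3)
Per-piece attacks for W:
  WQ@(1,3): attacks (1,4) (1,5) (1,2) (1,1) (1,0) (2,3) (3,3) (0,3) (2,4) (2,2) (3,1) (4,0) (0,4) (0,2) [ray(0,-1) blocked at (1,0); ray(1,0) blocked at (3,3); ray(1,1) blocked at (2,4); ray(-1,1) blocked at (0,4)]
  WB@(2,4): attacks (3,5) (3,3) (1,5) (1,3) [ray(1,1) blocked at (3,5); ray(1,-1) blocked at (3,3); ray(-1,-1) blocked at (1,3)]
  WK@(3,4): attacks (3,5) (3,3) (4,4) (2,4) (4,5) (4,3) (2,5) (2,3)
  WB@(4,4): attacks (5,5) (5,3) (3,5) (3,3) [ray(-1,1) blocked at (3,5); ray(-1,-1) blocked at (3,3)]
W attacks (0,0): no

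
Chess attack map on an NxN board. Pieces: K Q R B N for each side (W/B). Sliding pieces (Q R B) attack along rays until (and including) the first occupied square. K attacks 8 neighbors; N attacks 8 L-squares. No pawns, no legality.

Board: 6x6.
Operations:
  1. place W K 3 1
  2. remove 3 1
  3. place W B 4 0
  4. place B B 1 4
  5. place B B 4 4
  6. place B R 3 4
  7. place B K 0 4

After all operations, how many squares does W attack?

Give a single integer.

Op 1: place WK@(3,1)
Op 2: remove (3,1)
Op 3: place WB@(4,0)
Op 4: place BB@(1,4)
Op 5: place BB@(4,4)
Op 6: place BR@(3,4)
Op 7: place BK@(0,4)
Per-piece attacks for W:
  WB@(4,0): attacks (5,1) (3,1) (2,2) (1,3) (0,4) [ray(-1,1) blocked at (0,4)]
Union (5 distinct): (0,4) (1,3) (2,2) (3,1) (5,1)

Answer: 5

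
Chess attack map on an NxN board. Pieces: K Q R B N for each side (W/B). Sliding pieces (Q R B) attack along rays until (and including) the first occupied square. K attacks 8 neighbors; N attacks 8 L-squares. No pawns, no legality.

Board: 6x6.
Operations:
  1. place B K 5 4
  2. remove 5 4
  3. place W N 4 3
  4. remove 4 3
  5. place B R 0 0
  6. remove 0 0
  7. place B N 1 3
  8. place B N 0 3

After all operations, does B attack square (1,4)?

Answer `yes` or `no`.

Answer: no

Derivation:
Op 1: place BK@(5,4)
Op 2: remove (5,4)
Op 3: place WN@(4,3)
Op 4: remove (4,3)
Op 5: place BR@(0,0)
Op 6: remove (0,0)
Op 7: place BN@(1,3)
Op 8: place BN@(0,3)
Per-piece attacks for B:
  BN@(0,3): attacks (1,5) (2,4) (1,1) (2,2)
  BN@(1,3): attacks (2,5) (3,4) (0,5) (2,1) (3,2) (0,1)
B attacks (1,4): no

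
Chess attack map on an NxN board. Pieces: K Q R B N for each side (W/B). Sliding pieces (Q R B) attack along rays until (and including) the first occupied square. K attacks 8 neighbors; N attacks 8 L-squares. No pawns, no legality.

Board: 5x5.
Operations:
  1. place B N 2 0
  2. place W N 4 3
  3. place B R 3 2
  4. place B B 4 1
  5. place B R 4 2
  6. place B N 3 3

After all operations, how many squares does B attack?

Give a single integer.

Answer: 13

Derivation:
Op 1: place BN@(2,0)
Op 2: place WN@(4,3)
Op 3: place BR@(3,2)
Op 4: place BB@(4,1)
Op 5: place BR@(4,2)
Op 6: place BN@(3,3)
Per-piece attacks for B:
  BN@(2,0): attacks (3,2) (4,1) (1,2) (0,1)
  BR@(3,2): attacks (3,3) (3,1) (3,0) (4,2) (2,2) (1,2) (0,2) [ray(0,1) blocked at (3,3); ray(1,0) blocked at (4,2)]
  BN@(3,3): attacks (1,4) (4,1) (2,1) (1,2)
  BB@(4,1): attacks (3,2) (3,0) [ray(-1,1) blocked at (3,2)]
  BR@(4,2): attacks (4,3) (4,1) (3,2) [ray(0,1) blocked at (4,3); ray(0,-1) blocked at (4,1); ray(-1,0) blocked at (3,2)]
Union (13 distinct): (0,1) (0,2) (1,2) (1,4) (2,1) (2,2) (3,0) (3,1) (3,2) (3,3) (4,1) (4,2) (4,3)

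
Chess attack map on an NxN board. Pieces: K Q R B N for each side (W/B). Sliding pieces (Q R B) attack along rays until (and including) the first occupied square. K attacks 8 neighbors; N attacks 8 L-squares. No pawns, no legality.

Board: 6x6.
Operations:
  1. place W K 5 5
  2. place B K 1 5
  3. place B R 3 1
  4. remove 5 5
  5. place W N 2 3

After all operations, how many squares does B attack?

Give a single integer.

Op 1: place WK@(5,5)
Op 2: place BK@(1,5)
Op 3: place BR@(3,1)
Op 4: remove (5,5)
Op 5: place WN@(2,3)
Per-piece attacks for B:
  BK@(1,5): attacks (1,4) (2,5) (0,5) (2,4) (0,4)
  BR@(3,1): attacks (3,2) (3,3) (3,4) (3,5) (3,0) (4,1) (5,1) (2,1) (1,1) (0,1)
Union (15 distinct): (0,1) (0,4) (0,5) (1,1) (1,4) (2,1) (2,4) (2,5) (3,0) (3,2) (3,3) (3,4) (3,5) (4,1) (5,1)

Answer: 15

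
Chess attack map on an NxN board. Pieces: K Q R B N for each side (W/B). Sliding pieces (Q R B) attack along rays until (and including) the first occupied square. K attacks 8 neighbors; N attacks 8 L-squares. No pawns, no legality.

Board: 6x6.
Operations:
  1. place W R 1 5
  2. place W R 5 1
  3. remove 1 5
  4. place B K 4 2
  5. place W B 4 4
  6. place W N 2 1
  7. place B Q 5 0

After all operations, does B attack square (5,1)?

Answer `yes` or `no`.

Op 1: place WR@(1,5)
Op 2: place WR@(5,1)
Op 3: remove (1,5)
Op 4: place BK@(4,2)
Op 5: place WB@(4,4)
Op 6: place WN@(2,1)
Op 7: place BQ@(5,0)
Per-piece attacks for B:
  BK@(4,2): attacks (4,3) (4,1) (5,2) (3,2) (5,3) (5,1) (3,3) (3,1)
  BQ@(5,0): attacks (5,1) (4,0) (3,0) (2,0) (1,0) (0,0) (4,1) (3,2) (2,3) (1,4) (0,5) [ray(0,1) blocked at (5,1)]
B attacks (5,1): yes

Answer: yes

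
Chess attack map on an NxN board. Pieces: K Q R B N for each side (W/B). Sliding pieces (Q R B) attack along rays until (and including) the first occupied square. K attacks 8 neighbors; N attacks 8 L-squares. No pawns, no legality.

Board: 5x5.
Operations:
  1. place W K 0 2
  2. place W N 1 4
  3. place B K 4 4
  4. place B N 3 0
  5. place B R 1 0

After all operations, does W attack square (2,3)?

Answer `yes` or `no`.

Op 1: place WK@(0,2)
Op 2: place WN@(1,4)
Op 3: place BK@(4,4)
Op 4: place BN@(3,0)
Op 5: place BR@(1,0)
Per-piece attacks for W:
  WK@(0,2): attacks (0,3) (0,1) (1,2) (1,3) (1,1)
  WN@(1,4): attacks (2,2) (3,3) (0,2)
W attacks (2,3): no

Answer: no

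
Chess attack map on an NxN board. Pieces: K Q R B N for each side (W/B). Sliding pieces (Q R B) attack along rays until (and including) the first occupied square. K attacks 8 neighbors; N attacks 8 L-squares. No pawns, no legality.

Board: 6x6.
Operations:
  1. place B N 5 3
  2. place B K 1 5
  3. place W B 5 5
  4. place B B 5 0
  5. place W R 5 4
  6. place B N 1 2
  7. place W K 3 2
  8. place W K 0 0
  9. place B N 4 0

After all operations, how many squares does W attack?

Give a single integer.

Op 1: place BN@(5,3)
Op 2: place BK@(1,5)
Op 3: place WB@(5,5)
Op 4: place BB@(5,0)
Op 5: place WR@(5,4)
Op 6: place BN@(1,2)
Op 7: place WK@(3,2)
Op 8: place WK@(0,0)
Op 9: place BN@(4,0)
Per-piece attacks for W:
  WK@(0,0): attacks (0,1) (1,0) (1,1)
  WK@(3,2): attacks (3,3) (3,1) (4,2) (2,2) (4,3) (4,1) (2,3) (2,1)
  WR@(5,4): attacks (5,5) (5,3) (4,4) (3,4) (2,4) (1,4) (0,4) [ray(0,1) blocked at (5,5); ray(0,-1) blocked at (5,3)]
  WB@(5,5): attacks (4,4) (3,3) (2,2) (1,1) (0,0) [ray(-1,-1) blocked at (0,0)]
Union (19 distinct): (0,0) (0,1) (0,4) (1,0) (1,1) (1,4) (2,1) (2,2) (2,3) (2,4) (3,1) (3,3) (3,4) (4,1) (4,2) (4,3) (4,4) (5,3) (5,5)

Answer: 19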